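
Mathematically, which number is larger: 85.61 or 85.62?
85.62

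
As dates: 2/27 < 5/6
True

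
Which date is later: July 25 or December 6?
December 6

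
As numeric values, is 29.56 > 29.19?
True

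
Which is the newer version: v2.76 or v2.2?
v2.76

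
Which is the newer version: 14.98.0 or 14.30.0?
14.98.0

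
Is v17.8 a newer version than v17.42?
No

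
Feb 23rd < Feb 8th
False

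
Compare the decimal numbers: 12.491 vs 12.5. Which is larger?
12.5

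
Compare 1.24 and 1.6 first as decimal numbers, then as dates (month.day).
As decimals: 1.24 < 1.6. As dates: 1/24 is later than 1/6 (day 24 > day 6).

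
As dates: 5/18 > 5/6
True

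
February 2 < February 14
True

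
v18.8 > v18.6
True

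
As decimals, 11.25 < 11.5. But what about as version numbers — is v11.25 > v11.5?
True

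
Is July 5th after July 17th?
No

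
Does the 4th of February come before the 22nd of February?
Yes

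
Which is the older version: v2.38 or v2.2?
v2.2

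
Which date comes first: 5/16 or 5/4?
5/4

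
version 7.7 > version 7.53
False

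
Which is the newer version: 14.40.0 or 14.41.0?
14.41.0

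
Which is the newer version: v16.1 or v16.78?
v16.78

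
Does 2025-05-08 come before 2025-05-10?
Yes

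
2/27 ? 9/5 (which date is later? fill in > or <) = <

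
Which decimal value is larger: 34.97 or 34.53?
34.97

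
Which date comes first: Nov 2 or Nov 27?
Nov 2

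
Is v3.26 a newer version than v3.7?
Yes. Version numbers are compared segment by segment as integers, not as decimals: minor version 26 > 7, so v3.26 > v3.7 (even though the decimal 3.26 < 3.7).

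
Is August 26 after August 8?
Yes. Day 26 comes after day 8 in August — this is a date comparison, not a decimal one (the decimal 8.26 would be smaller than 8.8).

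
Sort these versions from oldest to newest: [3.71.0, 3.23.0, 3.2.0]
[3.2.0, 3.23.0, 3.71.0]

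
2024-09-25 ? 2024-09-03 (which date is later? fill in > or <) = >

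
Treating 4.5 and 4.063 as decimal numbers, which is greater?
4.5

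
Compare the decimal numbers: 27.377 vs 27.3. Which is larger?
27.377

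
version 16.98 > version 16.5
True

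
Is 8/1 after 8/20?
No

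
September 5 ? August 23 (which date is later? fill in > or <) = >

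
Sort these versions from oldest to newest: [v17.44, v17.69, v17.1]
[v17.1, v17.44, v17.69]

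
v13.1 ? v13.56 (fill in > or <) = <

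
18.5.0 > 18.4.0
True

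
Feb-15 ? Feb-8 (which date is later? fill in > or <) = >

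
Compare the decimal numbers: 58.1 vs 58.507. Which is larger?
58.507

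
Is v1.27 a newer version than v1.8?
Yes. Version numbers are compared segment by segment as integers, not as decimals: minor version 27 > 8, so v1.27 > v1.8 (even though the decimal 1.27 < 1.8).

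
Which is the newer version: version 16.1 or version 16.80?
version 16.80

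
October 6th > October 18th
False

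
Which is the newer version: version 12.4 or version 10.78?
version 12.4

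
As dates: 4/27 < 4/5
False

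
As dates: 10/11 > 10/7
True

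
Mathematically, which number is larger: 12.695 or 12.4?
12.695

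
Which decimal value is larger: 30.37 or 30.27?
30.37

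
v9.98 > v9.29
True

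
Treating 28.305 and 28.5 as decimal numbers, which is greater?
28.5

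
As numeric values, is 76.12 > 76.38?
False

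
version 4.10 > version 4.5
True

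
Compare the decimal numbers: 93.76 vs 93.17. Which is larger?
93.76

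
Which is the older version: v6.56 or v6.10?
v6.10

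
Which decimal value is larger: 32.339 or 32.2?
32.339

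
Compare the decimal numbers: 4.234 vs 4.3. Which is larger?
4.3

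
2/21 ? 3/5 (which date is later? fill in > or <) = <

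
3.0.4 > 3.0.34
False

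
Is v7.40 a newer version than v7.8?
Yes. Version numbers are compared segment by segment as integers, not as decimals: minor version 40 > 8, so v7.40 > v7.8 (even though the decimal 7.40 < 7.8).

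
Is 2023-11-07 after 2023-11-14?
No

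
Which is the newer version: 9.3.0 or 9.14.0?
9.14.0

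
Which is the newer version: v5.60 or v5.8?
v5.60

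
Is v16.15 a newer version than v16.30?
No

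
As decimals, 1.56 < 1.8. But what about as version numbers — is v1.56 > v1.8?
True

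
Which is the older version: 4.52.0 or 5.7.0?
4.52.0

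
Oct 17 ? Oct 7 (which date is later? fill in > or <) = >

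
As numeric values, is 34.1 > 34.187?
False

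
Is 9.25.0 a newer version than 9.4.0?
Yes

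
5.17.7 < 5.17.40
True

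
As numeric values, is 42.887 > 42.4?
True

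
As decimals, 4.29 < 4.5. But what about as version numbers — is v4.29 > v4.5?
True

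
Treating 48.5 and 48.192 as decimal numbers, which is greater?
48.5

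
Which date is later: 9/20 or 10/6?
10/6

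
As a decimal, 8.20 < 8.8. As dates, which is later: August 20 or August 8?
August 20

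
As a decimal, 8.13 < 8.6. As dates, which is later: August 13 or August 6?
August 13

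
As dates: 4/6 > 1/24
True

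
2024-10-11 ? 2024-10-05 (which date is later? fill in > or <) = >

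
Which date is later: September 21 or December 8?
December 8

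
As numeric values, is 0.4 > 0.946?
False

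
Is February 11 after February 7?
Yes. Day 11 comes after day 7 in February — this is a date comparison, not a decimal one (the decimal 2.11 would be smaller than 2.7).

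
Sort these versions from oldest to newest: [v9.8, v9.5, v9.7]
[v9.5, v9.7, v9.8]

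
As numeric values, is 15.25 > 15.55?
False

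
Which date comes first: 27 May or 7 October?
27 May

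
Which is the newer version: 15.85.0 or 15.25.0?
15.85.0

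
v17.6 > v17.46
False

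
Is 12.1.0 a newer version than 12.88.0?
No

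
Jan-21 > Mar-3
False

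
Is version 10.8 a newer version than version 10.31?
No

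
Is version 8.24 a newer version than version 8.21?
Yes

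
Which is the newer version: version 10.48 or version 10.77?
version 10.77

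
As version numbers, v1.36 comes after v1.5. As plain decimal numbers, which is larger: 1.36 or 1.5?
1.5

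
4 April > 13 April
False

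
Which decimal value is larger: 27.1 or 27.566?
27.566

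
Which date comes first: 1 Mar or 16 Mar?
1 Mar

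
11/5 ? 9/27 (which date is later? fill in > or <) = >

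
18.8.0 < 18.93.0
True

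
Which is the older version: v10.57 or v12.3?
v10.57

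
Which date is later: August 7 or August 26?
August 26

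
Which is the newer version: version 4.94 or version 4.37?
version 4.94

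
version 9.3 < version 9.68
True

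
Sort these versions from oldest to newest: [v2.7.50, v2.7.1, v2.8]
[v2.7.1, v2.7.50, v2.8]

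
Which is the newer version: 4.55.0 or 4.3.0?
4.55.0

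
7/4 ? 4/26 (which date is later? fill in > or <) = >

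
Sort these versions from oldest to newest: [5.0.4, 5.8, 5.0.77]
[5.0.4, 5.0.77, 5.8]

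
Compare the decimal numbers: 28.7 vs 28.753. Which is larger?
28.753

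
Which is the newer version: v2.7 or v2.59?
v2.59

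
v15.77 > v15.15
True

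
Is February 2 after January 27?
Yes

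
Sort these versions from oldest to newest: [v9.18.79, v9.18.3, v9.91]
[v9.18.3, v9.18.79, v9.91]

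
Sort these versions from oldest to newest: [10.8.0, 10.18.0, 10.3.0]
[10.3.0, 10.8.0, 10.18.0]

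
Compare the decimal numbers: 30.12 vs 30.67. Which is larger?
30.67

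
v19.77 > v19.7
True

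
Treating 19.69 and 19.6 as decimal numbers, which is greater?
19.69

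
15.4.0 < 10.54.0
False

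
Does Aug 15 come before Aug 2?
No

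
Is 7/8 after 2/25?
Yes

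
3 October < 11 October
True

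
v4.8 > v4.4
True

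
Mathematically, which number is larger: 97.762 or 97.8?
97.8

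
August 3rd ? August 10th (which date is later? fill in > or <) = <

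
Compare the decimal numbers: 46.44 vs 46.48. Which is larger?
46.48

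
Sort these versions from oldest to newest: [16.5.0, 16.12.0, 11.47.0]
[11.47.0, 16.5.0, 16.12.0]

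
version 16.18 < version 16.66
True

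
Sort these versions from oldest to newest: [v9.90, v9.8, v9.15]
[v9.8, v9.15, v9.90]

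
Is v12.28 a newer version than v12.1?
Yes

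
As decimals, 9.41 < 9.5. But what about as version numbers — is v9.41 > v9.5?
True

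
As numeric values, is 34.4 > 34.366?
True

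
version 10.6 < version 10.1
False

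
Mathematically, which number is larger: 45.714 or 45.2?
45.714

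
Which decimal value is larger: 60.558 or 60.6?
60.6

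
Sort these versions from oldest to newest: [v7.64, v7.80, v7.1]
[v7.1, v7.64, v7.80]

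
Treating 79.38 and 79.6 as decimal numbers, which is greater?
79.6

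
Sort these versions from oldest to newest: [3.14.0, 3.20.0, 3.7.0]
[3.7.0, 3.14.0, 3.20.0]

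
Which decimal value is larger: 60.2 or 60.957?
60.957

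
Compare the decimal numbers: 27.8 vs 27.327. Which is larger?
27.8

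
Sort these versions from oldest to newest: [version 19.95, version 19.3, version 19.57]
[version 19.3, version 19.57, version 19.95]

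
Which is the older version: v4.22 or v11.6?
v4.22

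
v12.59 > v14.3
False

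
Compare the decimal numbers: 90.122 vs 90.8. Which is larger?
90.8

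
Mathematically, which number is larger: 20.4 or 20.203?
20.4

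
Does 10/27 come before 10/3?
No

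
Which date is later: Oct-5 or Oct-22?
Oct-22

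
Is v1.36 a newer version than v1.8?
Yes. Version numbers are compared segment by segment as integers, not as decimals: minor version 36 > 8, so v1.36 > v1.8 (even though the decimal 1.36 < 1.8).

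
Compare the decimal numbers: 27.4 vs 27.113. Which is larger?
27.4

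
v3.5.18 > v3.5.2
True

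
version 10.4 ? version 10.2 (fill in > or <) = >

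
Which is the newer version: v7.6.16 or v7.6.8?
v7.6.16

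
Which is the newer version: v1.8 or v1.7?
v1.8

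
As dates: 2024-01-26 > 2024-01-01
True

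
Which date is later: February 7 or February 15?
February 15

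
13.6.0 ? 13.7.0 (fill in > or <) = <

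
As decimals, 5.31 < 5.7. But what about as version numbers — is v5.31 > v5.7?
True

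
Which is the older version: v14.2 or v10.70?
v10.70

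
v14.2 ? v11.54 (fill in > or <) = >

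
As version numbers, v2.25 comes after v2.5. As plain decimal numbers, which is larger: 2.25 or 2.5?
2.5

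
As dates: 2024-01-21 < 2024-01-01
False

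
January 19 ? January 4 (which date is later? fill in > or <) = >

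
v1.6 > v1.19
False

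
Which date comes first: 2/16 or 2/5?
2/5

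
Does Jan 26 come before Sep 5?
Yes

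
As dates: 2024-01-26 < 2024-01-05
False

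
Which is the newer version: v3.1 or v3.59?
v3.59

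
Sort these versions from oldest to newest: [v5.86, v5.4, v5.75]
[v5.4, v5.75, v5.86]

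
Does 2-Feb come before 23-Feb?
Yes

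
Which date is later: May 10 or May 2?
May 10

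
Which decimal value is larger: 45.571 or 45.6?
45.6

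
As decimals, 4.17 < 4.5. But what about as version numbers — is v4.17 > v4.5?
True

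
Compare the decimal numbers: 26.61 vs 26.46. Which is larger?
26.61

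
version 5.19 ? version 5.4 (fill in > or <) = >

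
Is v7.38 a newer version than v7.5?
Yes. Version numbers are compared segment by segment as integers, not as decimals: minor version 38 > 5, so v7.38 > v7.5 (even though the decimal 7.38 < 7.5).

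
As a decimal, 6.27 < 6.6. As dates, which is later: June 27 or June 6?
June 27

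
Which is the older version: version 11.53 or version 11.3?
version 11.3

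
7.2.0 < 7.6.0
True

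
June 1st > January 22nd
True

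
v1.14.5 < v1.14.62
True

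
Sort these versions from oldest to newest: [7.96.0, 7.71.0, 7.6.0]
[7.6.0, 7.71.0, 7.96.0]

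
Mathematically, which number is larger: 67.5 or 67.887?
67.887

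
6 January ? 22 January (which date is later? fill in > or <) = <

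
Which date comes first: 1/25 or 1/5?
1/5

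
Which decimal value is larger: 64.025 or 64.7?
64.7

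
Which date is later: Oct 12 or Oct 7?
Oct 12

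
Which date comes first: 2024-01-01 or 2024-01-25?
2024-01-01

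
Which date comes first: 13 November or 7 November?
7 November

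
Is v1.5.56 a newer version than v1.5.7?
Yes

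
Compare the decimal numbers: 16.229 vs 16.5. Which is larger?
16.5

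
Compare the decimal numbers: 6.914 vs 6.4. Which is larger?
6.914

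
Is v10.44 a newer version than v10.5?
Yes. Version numbers are compared segment by segment as integers, not as decimals: minor version 44 > 5, so v10.44 > v10.5 (even though the decimal 10.44 < 10.5).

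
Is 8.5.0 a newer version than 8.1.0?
Yes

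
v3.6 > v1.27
True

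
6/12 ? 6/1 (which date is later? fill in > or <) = >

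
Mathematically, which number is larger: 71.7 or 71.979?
71.979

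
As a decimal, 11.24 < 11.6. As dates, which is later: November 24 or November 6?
November 24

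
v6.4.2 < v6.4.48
True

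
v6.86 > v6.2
True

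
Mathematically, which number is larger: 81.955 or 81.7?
81.955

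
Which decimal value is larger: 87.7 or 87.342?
87.7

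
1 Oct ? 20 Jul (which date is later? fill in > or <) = >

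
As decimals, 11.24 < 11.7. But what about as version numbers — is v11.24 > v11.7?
True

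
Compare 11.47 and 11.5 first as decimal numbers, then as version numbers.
As decimals: 11.47 < 11.5. As versions: v11.47 > v11.5 (minor version 47 > 5).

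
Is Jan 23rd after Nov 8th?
No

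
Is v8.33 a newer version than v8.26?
Yes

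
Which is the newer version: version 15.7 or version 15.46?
version 15.46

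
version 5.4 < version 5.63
True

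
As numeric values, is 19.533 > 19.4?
True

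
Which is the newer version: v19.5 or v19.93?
v19.93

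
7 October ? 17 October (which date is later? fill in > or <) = <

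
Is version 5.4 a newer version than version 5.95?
No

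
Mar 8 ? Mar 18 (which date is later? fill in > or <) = <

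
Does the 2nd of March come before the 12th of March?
Yes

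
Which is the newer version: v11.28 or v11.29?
v11.29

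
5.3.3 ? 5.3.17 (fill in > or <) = <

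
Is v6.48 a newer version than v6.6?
Yes. Version numbers are compared segment by segment as integers, not as decimals: minor version 48 > 6, so v6.48 > v6.6 (even though the decimal 6.48 < 6.6).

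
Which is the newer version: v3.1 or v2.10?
v3.1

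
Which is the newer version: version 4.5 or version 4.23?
version 4.23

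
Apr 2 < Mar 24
False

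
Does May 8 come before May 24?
Yes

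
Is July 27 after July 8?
Yes. Day 27 comes after day 8 in July — this is a date comparison, not a decimal one (the decimal 7.27 would be smaller than 7.8).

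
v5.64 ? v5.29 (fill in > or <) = >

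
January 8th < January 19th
True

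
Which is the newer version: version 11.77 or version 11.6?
version 11.77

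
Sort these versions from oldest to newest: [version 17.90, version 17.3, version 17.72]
[version 17.3, version 17.72, version 17.90]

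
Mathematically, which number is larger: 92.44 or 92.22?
92.44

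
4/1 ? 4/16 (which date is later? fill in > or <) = <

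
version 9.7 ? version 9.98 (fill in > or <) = <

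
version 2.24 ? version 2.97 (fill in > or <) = <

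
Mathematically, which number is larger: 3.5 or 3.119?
3.5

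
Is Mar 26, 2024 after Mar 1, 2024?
Yes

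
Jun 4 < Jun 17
True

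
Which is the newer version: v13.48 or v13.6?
v13.48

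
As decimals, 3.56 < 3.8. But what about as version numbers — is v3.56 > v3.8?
True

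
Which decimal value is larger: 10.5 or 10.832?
10.832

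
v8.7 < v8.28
True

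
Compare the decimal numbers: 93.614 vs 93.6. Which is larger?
93.614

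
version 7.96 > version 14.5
False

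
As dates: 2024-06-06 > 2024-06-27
False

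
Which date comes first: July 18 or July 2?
July 2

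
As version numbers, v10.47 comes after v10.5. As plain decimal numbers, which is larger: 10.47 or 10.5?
10.5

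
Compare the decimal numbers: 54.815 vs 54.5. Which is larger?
54.815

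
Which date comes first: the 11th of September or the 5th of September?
the 5th of September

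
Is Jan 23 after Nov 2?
No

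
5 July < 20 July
True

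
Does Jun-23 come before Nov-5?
Yes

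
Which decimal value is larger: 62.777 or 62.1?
62.777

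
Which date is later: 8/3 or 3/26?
8/3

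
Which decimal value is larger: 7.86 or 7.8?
7.86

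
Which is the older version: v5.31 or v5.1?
v5.1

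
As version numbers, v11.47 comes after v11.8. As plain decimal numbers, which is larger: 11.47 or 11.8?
11.8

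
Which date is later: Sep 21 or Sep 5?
Sep 21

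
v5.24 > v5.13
True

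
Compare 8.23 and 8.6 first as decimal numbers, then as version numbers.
As decimals: 8.23 < 8.6. As versions: v8.23 > v8.6 (minor version 23 > 6).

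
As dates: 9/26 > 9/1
True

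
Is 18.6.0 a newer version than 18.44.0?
No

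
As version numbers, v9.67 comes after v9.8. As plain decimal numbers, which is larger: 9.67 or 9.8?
9.8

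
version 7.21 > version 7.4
True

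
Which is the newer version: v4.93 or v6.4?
v6.4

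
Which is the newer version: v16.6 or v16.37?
v16.37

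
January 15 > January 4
True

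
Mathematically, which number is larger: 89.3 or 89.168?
89.3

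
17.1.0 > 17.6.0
False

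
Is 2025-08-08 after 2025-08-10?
No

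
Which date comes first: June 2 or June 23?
June 2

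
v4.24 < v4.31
True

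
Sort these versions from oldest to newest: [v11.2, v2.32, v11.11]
[v2.32, v11.2, v11.11]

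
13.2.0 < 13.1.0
False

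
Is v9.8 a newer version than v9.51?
No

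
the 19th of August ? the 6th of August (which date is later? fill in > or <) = >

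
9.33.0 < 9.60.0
True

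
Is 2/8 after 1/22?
Yes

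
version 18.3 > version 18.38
False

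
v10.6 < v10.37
True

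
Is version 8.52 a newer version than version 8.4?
Yes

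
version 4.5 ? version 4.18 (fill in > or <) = <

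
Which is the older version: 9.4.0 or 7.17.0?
7.17.0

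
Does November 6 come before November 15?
Yes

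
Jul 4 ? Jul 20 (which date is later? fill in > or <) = <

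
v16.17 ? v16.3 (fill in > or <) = >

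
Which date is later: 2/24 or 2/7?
2/24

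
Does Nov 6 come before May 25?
No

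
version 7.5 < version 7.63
True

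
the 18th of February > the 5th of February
True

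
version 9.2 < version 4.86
False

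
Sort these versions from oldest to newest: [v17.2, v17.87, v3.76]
[v3.76, v17.2, v17.87]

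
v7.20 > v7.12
True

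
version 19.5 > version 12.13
True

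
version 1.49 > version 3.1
False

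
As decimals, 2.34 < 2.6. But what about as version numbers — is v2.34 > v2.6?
True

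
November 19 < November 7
False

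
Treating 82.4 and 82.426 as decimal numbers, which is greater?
82.426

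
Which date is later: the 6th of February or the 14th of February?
the 14th of February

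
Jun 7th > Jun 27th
False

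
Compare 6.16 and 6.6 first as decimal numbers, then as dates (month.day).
As decimals: 6.16 < 6.6. As dates: 6/16 is later than 6/6 (day 16 > day 6).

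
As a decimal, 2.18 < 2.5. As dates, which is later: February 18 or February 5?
February 18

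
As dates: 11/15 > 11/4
True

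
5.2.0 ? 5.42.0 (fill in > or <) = <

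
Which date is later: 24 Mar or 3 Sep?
3 Sep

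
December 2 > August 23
True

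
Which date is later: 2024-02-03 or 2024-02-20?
2024-02-20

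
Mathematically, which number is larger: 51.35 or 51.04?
51.35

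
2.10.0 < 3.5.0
True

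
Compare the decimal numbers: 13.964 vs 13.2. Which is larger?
13.964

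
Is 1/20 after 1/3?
Yes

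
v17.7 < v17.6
False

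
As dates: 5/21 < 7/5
True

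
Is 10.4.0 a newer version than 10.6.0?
No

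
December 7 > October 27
True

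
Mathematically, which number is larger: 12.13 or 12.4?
12.4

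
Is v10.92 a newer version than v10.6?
Yes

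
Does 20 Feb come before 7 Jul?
Yes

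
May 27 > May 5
True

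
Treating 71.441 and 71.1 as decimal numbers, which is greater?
71.441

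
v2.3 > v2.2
True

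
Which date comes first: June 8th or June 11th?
June 8th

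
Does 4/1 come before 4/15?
Yes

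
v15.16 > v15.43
False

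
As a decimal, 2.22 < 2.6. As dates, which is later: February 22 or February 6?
February 22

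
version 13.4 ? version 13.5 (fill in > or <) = <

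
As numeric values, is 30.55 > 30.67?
False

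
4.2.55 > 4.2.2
True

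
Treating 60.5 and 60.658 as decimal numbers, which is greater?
60.658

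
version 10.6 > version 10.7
False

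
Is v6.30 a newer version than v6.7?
Yes. Version numbers are compared segment by segment as integers, not as decimals: minor version 30 > 7, so v6.30 > v6.7 (even though the decimal 6.30 < 6.7).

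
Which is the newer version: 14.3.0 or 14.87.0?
14.87.0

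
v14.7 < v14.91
True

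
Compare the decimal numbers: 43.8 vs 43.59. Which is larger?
43.8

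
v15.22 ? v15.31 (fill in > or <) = <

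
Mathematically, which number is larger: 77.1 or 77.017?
77.1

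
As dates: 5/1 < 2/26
False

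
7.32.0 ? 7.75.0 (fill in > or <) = <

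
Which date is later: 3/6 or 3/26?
3/26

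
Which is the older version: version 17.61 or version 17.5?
version 17.5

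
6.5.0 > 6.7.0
False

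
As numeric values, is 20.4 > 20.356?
True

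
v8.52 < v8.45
False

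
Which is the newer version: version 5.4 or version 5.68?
version 5.68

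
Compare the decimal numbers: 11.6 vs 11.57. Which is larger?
11.6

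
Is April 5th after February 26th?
Yes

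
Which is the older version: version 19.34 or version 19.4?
version 19.4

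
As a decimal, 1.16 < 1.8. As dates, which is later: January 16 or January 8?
January 16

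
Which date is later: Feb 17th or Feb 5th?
Feb 17th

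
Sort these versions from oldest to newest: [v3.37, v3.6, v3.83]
[v3.6, v3.37, v3.83]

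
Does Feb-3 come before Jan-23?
No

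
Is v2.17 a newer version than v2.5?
Yes. Version numbers are compared segment by segment as integers, not as decimals: minor version 17 > 5, so v2.17 > v2.5 (even though the decimal 2.17 < 2.5).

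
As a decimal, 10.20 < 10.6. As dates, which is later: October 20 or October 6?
October 20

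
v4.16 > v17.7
False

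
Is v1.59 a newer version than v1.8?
Yes. Version numbers are compared segment by segment as integers, not as decimals: minor version 59 > 8, so v1.59 > v1.8 (even though the decimal 1.59 < 1.8).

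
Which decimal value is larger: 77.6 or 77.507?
77.6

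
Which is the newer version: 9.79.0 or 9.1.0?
9.79.0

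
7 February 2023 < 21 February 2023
True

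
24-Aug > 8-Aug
True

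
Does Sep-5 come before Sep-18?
Yes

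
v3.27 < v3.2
False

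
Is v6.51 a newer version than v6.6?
Yes. Version numbers are compared segment by segment as integers, not as decimals: minor version 51 > 6, so v6.51 > v6.6 (even though the decimal 6.51 < 6.6).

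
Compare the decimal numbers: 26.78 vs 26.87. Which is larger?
26.87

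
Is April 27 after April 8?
Yes. Day 27 comes after day 8 in April — this is a date comparison, not a decimal one (the decimal 4.27 would be smaller than 4.8).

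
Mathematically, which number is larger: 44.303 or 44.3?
44.303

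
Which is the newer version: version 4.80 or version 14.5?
version 14.5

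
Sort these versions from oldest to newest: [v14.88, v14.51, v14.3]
[v14.3, v14.51, v14.88]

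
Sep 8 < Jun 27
False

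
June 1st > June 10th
False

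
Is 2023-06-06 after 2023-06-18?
No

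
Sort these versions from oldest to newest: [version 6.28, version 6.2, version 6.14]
[version 6.2, version 6.14, version 6.28]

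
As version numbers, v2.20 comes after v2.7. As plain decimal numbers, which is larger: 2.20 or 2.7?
2.7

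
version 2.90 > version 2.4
True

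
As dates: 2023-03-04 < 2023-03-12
True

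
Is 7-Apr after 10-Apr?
No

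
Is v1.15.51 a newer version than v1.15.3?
Yes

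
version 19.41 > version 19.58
False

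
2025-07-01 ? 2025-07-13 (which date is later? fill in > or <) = <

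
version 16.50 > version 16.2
True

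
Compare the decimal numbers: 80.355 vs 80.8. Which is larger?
80.8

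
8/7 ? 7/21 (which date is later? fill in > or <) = >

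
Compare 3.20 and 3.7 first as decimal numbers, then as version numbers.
As decimals: 3.20 < 3.7. As versions: v3.20 > v3.7 (minor version 20 > 7).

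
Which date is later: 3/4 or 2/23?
3/4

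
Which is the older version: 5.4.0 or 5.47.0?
5.4.0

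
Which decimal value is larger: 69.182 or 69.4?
69.4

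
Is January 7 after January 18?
No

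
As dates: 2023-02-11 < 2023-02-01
False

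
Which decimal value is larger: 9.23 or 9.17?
9.23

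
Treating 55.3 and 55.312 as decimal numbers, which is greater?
55.312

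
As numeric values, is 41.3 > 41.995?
False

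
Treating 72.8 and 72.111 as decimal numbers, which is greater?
72.8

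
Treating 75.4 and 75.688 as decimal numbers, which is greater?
75.688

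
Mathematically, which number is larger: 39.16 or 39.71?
39.71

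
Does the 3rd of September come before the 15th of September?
Yes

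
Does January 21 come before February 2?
Yes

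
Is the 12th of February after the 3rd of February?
Yes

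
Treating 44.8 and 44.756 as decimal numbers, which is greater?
44.8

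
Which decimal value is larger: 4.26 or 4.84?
4.84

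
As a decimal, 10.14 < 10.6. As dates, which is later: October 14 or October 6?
October 14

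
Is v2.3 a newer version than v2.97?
No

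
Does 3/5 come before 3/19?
Yes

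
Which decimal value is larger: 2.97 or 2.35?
2.97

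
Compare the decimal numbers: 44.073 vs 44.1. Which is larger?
44.1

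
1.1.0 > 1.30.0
False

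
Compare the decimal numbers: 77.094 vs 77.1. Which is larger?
77.1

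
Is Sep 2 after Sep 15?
No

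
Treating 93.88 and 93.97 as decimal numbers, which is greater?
93.97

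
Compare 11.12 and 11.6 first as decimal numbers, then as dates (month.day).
As decimals: 11.12 < 11.6. As dates: 11/12 is later than 11/6 (day 12 > day 6).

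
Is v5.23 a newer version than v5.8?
Yes. Version numbers are compared segment by segment as integers, not as decimals: minor version 23 > 8, so v5.23 > v5.8 (even though the decimal 5.23 < 5.8).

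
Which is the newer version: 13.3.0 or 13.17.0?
13.17.0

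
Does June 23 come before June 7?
No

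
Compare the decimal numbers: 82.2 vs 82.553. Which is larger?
82.553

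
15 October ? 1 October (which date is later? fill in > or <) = >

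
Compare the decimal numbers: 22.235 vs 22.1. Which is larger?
22.235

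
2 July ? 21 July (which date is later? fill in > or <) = <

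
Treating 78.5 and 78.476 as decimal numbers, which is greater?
78.5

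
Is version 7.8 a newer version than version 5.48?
Yes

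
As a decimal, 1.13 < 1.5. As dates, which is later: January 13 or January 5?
January 13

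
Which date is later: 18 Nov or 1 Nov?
18 Nov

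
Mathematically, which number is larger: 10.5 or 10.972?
10.972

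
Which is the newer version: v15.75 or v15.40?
v15.75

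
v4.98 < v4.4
False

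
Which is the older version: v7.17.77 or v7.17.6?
v7.17.6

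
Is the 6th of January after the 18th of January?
No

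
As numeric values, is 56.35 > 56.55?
False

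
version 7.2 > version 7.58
False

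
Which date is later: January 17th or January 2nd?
January 17th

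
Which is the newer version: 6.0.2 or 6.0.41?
6.0.41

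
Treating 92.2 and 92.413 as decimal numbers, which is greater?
92.413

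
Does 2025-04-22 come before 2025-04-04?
No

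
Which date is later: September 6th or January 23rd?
September 6th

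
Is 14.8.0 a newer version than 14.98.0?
No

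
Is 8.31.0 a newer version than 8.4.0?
Yes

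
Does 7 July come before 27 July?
Yes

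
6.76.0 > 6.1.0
True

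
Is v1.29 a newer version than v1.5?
Yes. Version numbers are compared segment by segment as integers, not as decimals: minor version 29 > 5, so v1.29 > v1.5 (even though the decimal 1.29 < 1.5).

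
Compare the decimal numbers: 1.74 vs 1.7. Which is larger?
1.74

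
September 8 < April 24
False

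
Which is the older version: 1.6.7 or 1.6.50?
1.6.7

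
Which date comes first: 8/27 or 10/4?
8/27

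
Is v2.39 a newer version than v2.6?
Yes. Version numbers are compared segment by segment as integers, not as decimals: minor version 39 > 6, so v2.39 > v2.6 (even though the decimal 2.39 < 2.6).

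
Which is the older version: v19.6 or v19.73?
v19.6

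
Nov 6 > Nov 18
False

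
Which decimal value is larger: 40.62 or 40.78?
40.78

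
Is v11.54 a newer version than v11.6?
Yes. Version numbers are compared segment by segment as integers, not as decimals: minor version 54 > 6, so v11.54 > v11.6 (even though the decimal 11.54 < 11.6).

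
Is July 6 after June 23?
Yes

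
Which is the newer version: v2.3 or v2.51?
v2.51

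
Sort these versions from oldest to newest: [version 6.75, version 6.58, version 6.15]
[version 6.15, version 6.58, version 6.75]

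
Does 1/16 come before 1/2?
No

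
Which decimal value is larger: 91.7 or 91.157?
91.7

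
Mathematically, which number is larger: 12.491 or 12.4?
12.491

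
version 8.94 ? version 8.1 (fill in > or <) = >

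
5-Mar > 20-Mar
False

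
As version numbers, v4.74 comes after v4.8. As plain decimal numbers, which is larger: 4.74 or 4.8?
4.8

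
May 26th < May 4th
False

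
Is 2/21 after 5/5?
No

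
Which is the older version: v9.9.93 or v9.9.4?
v9.9.4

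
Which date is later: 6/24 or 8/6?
8/6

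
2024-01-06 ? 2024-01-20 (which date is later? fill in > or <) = <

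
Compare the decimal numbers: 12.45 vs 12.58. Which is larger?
12.58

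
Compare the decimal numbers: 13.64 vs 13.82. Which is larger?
13.82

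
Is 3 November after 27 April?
Yes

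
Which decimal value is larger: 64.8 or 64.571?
64.8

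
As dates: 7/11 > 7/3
True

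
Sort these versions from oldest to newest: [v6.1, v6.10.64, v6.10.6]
[v6.1, v6.10.6, v6.10.64]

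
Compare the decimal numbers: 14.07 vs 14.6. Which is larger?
14.6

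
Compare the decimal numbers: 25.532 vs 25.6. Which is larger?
25.6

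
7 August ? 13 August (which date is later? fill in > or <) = <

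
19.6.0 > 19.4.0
True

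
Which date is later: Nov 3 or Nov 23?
Nov 23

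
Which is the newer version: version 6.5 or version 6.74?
version 6.74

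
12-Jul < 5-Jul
False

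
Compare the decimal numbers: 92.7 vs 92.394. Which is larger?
92.7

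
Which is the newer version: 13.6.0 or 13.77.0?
13.77.0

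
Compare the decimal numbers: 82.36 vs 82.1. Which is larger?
82.36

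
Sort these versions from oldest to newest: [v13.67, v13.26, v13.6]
[v13.6, v13.26, v13.67]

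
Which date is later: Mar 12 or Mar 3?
Mar 12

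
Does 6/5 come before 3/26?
No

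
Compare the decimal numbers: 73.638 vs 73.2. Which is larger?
73.638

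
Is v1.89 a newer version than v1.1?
Yes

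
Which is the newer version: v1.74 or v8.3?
v8.3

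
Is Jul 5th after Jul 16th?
No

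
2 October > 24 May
True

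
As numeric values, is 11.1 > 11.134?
False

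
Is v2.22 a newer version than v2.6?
Yes. Version numbers are compared segment by segment as integers, not as decimals: minor version 22 > 6, so v2.22 > v2.6 (even though the decimal 2.22 < 2.6).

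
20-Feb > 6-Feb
True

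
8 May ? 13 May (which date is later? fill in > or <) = <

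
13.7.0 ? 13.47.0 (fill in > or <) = <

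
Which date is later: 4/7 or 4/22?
4/22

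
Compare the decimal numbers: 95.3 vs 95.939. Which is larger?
95.939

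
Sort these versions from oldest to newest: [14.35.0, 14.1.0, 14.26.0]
[14.1.0, 14.26.0, 14.35.0]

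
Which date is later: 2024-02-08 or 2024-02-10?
2024-02-10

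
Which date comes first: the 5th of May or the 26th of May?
the 5th of May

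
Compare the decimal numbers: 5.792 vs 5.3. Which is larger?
5.792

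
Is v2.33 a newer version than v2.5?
Yes. Version numbers are compared segment by segment as integers, not as decimals: minor version 33 > 5, so v2.33 > v2.5 (even though the decimal 2.33 < 2.5).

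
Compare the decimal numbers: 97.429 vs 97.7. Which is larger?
97.7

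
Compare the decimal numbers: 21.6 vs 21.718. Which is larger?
21.718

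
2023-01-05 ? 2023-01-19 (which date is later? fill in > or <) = <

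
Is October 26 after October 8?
Yes. Day 26 comes after day 8 in October — this is a date comparison, not a decimal one (the decimal 10.26 would be smaller than 10.8).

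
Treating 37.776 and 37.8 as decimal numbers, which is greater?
37.8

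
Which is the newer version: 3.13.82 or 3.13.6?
3.13.82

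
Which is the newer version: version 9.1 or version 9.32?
version 9.32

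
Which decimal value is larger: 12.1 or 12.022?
12.1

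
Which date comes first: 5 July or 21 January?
21 January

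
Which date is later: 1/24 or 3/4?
3/4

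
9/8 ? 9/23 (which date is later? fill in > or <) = <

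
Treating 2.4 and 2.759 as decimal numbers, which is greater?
2.759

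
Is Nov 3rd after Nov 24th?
No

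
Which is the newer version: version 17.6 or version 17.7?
version 17.7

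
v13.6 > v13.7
False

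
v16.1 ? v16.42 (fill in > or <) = <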